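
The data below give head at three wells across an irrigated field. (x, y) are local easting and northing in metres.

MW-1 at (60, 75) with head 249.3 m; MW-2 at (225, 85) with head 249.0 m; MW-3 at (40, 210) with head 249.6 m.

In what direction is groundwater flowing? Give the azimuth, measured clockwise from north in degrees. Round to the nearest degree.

Three-point gradient (reference MW-1): Δ to MW-2 = (165, 10, -0.3), Δ to MW-3 = (-20, 135, +0.3).
∂h/∂x = -0.001935, ∂h/∂y = +0.001935 (det = 22475).
Flow direction (−∇h) has components (+0.001935 E, -0.001935 N).
Azimuth = atan2(E, N) = atan2(+0.001935, -0.001935) = 135.0° ≈ 135°.

135°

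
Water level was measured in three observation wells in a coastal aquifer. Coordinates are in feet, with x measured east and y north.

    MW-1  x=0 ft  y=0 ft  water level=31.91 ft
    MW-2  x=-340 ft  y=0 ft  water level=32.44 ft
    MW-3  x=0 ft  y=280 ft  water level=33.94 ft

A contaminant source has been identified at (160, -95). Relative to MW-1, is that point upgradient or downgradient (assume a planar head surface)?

∂h/∂x = (32.44 − 31.91) / (-340 − 0) = -0.001559
∂h/∂y = (33.94 − 31.91) / (280 − 0) = +0.007250
Head at (160, -95) = 31.91 + (-0.001559)·(160) + (+0.007250)·(-95) = 30.97 ft.
That is lower than the 31.91 ft at MW-1, so the point is downgradient.

downgradient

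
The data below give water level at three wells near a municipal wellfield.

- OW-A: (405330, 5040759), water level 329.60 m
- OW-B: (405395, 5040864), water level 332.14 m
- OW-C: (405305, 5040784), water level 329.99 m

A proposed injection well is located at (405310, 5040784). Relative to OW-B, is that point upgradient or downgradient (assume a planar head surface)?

downgradient

With h = a·x + b·y + c and OW-A as origin, the differences give:
  65·a + 105·b = +2.54
  (-25)·a + 25·b = +0.39
Eliminate b (×25 and ×105, subtract): 4250·a = 22.550 → a = ∂h/∂x = +0.005306
Back-substitute: b = ∂h/∂y = +0.02091.
Head at (405310, 5040784) = 329.60 + (+0.005306)·(-20) + (+0.02091)·(25) = 330.02 m.
That is lower than the 332.14 m at OW-B, so the point is downgradient.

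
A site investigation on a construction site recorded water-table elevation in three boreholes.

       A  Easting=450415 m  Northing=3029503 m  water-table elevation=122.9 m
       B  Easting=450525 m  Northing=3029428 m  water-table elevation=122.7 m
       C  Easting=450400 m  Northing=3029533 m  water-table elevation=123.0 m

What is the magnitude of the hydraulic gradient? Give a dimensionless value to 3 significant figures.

Taking A as reference: B−A = (110, -75, -0.2); C−A = (-15, 30, +0.1).
Determinant of the coordinate differences = 110·30 − (-15)·(-75) = 2175.
∂h/∂x = [(-0.2)·30 − (+0.1)·(-75)] / 2175 = +0.0006897
∂h/∂y = [110·(+0.1) − (-15)·(-0.2)] / 2175 = +0.003678
|∇h| = √(0.0006897² + 0.003678²) = 0.003742

0.00374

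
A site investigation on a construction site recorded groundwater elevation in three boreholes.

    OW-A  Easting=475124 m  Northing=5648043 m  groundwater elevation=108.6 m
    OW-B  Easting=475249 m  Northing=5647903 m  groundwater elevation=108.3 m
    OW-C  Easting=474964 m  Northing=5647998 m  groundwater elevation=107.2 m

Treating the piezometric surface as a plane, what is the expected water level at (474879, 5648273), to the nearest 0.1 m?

With h = a·x + b·y + c and OW-A as origin, the differences give:
  125·a + (-140)·b = -0.3
  (-160)·a + (-45)·b = -1.4
Eliminate b (×(-45) and ×(-140), subtract): -28025·a = -182.50 → a = ∂h/∂x = +0.006512
Back-substitute: b = ∂h/∂y = +0.007957.
h(474879, 5648273) = 108.6 + (+0.006512)·(-245) + (+0.007957)·(230) = 108.6 -1.595 +1.830 = 108.835 m.

108.8 m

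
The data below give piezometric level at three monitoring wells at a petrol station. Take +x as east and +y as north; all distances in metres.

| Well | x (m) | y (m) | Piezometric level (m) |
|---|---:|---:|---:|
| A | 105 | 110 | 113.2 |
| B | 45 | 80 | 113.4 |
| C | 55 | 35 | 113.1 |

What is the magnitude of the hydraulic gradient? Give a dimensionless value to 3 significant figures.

Taking A as reference: B−A = (-60, -30, +0.2); C−A = (-50, -75, -0.1).
Determinant of the coordinate differences = (-60)·(-75) − (-50)·(-30) = 3000.
∂h/∂x = [(+0.2)·(-75) − (-0.1)·(-30)] / 3000 = -0.006000
∂h/∂y = [(-60)·(-0.1) − (-50)·(+0.2)] / 3000 = +0.005333
|∇h| = √(-0.006000² + 0.005333²) = 0.008028

0.00803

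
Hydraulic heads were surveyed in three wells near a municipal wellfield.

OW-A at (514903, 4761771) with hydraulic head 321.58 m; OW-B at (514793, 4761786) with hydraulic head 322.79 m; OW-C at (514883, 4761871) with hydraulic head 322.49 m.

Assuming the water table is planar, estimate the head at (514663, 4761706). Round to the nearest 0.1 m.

323.5 m

With h = a·x + b·y + c and OW-A as origin, the differences give:
  (-110)·a + 15·b = +1.21
  (-20)·a + 100·b = +0.91
Eliminate b (×100 and ×15, subtract): -10700·a = 107.350 → a = ∂h/∂x = -0.01003
Back-substitute: b = ∂h/∂y = +0.007093.
h(514663, 4761706) = 321.58 + (-0.01003)·(-240) + (+0.007093)·(-65) = 321.58 +2.408 -0.461 = 323.527 m.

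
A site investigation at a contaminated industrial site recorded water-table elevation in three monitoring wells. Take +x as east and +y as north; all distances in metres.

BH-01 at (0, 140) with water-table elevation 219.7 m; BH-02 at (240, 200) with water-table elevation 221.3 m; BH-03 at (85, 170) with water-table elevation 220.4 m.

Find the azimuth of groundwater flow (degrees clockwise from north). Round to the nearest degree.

With h = a·x + b·y + c and BH-01 as origin, the differences give:
  240·a + 60·b = +1.6
  85·a + 30·b = +0.7
Eliminate b (×30 and ×60, subtract): 2100·a = 6.00 → a = ∂h/∂x = +0.002857
Back-substitute: b = ∂h/∂y = +0.01524.
Flow direction (−∇h) has components (-0.002857 E, -0.01524 N).
Azimuth = atan2(E, N) = atan2(-0.002857, -0.01524) = 190.6° ≈ 191°.

191°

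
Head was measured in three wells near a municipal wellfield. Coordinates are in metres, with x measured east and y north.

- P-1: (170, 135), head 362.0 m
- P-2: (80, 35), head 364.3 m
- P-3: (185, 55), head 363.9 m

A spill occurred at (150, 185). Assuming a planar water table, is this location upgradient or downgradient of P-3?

downgradient

Differences from P-1: to P-2 (Δx, Δy, Δh) = (-90, -100, +2.3); to P-3 = (15, -80, +1.9).
Determinant of the coordinate differences = (-90)·(-80) − 15·(-100) = 8700.
∂h/∂x = [(+2.3)·(-80) − (+1.9)·(-100)] / 8700 = +0.0006897
∂h/∂y = [(-90)·(+1.9) − 15·(+2.3)] / 8700 = -0.02362
Head at (150, 185) = 362.0 + (+0.0006897)·(-20) + (-0.02362)·(50) = 360.81 m.
That is lower than the 363.9 m at P-3, so the point is downgradient.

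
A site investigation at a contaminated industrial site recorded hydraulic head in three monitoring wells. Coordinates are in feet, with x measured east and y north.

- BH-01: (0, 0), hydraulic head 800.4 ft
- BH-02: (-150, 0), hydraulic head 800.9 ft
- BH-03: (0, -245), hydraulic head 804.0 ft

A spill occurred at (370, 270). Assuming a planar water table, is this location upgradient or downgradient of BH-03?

∂h/∂x = (800.9 − 800.4) / (-150 − 0) = -0.003333
∂h/∂y = (804.0 − 800.4) / (-245 − 0) = -0.01469
Head at (370, 270) = 800.4 + (-0.003333)·(370) + (-0.01469)·(270) = 795.20 ft.
That is lower than the 804.0 ft at BH-03, so the point is downgradient.

downgradient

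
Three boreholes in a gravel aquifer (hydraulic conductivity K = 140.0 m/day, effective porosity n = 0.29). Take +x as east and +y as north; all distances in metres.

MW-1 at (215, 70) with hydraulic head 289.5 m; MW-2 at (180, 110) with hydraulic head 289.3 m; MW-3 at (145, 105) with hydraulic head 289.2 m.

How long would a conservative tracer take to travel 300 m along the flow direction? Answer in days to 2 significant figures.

160 days

Differences from MW-1: to MW-2 (Δx, Δy, Δh) = (-35, 40, -0.2); to MW-3 = (-70, 35, -0.3).
Solve a·Δx + b·Δy = Δh: det = (-35)·35 − (-70)·40 = 1575.
∂h/∂x = [(-0.2)·35 − (-0.3)·40] / 1575 = +0.003175
∂h/∂y = [(-35)·(-0.3) − (-70)·(-0.2)] / 1575 = -0.002222
|∇h| = √(0.003175² + -0.002222²) = 0.003875
Seepage velocity v = K·i/n = 140.0 × 0.003875 / 0.29 = 1.871 m/day.
t = 300 / 1.871 = 160.3 days.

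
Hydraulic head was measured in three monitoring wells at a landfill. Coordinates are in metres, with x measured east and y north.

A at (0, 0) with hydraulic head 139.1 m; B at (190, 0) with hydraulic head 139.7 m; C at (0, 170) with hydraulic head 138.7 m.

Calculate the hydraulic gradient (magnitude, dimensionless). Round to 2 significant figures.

0.0039

∂h/∂x = (139.7 − 139.1) / (190 − 0) = +0.003158
∂h/∂y = (138.7 − 139.1) / (170 − 0) = -0.002353
|∇h| = √(0.003158² + -0.002353²) = 0.003938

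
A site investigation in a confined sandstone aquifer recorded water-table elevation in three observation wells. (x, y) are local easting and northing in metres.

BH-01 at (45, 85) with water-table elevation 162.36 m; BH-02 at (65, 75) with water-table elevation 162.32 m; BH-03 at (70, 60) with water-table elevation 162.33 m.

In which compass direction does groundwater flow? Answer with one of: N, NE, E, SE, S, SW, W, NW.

NE

With h = a·x + b·y + c and BH-01 as origin, the differences give:
  20·a + (-10)·b = -0.04
  25·a + (-25)·b = -0.03
Eliminate b (×(-25) and ×(-10), subtract): -250·a = 0.700 → a = ∂h/∂x = -0.002800
Back-substitute: b = ∂h/∂y = -0.001600.
Flow = −∇h = (+0.002800 east, +0.001600 north), which points northeast.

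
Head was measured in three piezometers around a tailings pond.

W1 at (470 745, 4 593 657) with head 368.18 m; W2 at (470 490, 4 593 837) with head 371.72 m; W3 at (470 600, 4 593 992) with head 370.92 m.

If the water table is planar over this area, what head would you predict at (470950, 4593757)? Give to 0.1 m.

366.1 m

With h = a·x + b·y + c and W1 as origin, the differences give:
  (-255)·a + 180·b = +3.54
  (-145)·a + 335·b = +2.74
Eliminate b (×335 and ×180, subtract): -59325·a = 692.700 → a = ∂h/∂x = -0.01168
Back-substitute: b = ∂h/∂y = +0.003125.
h(470950, 4593757) = 368.18 + (-0.01168)·(205) + (+0.003125)·(100) = 368.18 -2.394 +0.313 = 366.099 m.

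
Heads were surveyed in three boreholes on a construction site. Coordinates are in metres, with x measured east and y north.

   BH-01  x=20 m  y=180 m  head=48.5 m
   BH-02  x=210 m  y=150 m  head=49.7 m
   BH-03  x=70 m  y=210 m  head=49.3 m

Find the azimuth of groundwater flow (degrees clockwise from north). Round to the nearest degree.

213°

With h = a·x + b·y + c and BH-01 as origin, the differences give:
  190·a + (-30)·b = +1.2
  50·a + 30·b = +0.8
Eliminate b (×30 and ×(-30), subtract): 7200·a = 60.00 → a = ∂h/∂x = +0.008333
Back-substitute: b = ∂h/∂y = +0.01278.
Flow direction (−∇h) has components (-0.008333 E, -0.01278 N).
Azimuth = atan2(E, N) = atan2(-0.008333, -0.01278) = 213.1° ≈ 213°.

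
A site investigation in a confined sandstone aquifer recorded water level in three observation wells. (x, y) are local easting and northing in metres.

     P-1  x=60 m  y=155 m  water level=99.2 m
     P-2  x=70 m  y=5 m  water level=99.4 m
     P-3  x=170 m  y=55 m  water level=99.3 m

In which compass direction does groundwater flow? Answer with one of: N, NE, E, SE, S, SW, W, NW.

Taking P-1 as reference: P-2−P-1 = (10, -150, +0.2); P-3−P-1 = (110, -100, +0.1).
Solve a·Δx + b·Δy = Δh: det = 10·(-100) − 110·(-150) = 15500.
∂h/∂x = [(+0.2)·(-100) − (+0.1)·(-150)] / 15500 = -0.0003226
∂h/∂y = [10·(+0.1) − 110·(+0.2)] / 15500 = -0.001355
Flow = −∇h = (+0.0003226 east, +0.001355 north), which points north.

N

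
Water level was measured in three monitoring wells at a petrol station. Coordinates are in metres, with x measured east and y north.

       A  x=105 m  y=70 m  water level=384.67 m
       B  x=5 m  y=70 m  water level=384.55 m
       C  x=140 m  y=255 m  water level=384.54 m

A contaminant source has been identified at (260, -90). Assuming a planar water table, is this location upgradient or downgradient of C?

With h = a·x + b·y + c and A as origin, the differences give:
  (-100)·a + 0·b = -0.12
  35·a + 185·b = -0.13
Eliminate b (×185 and ×0, subtract): -18500·a = -22.200 → a = ∂h/∂x = +0.001200
Back-substitute: b = ∂h/∂y = -0.0009297.
Head at (260, -90) = 384.67 + (+0.001200)·(155) + (-0.0009297)·(-160) = 385.00 m.
That is higher than the 384.54 m at C, so the point is upgradient.

upgradient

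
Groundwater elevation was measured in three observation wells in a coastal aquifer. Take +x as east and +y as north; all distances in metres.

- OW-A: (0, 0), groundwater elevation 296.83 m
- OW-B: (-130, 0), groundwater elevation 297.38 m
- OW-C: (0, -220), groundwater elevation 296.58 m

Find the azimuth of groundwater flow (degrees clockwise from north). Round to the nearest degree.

∂h/∂x = (297.38 − 296.83) / (-130 − 0) = -0.004231
∂h/∂y = (296.58 − 296.83) / (-220 − 0) = +0.001136
Flow direction (−∇h) has components (+0.004231 E, -0.001136 N).
Azimuth = atan2(E, N) = atan2(+0.004231, -0.001136) = 105.0° ≈ 105°.

105°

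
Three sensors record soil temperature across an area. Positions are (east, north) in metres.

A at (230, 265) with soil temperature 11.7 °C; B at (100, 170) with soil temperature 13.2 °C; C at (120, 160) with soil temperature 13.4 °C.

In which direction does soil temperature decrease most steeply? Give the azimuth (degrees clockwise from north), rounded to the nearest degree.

Taking A as reference: B−A = (-130, -95, +1.5); C−A = (-110, -105, +1.7).
Solve a·Δx + b·Δy = ΔT: det = (-130)·(-105) − (-110)·(-95) = 3200.
∂T/∂x = [(+1.5)·(-105) − (+1.7)·(-95)] / 3200 = +0.001250
∂T/∂y = [(-130)·(+1.7) − (-110)·(+1.5)] / 3200 = -0.01750
Steepest decrease is along −∇f: components (-0.001250 E, +0.01750 N).
Azimuth = atan2(-0.001250, +0.01750) = 355.9° ≈ 356°.

356°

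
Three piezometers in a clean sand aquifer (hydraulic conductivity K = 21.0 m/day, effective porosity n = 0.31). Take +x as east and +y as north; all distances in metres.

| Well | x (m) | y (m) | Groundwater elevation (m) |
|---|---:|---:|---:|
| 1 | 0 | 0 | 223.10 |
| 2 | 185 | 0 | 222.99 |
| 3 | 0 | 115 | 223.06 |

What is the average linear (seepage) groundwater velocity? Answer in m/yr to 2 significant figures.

∂h/∂x = (222.99 − 223.10) / (185 − 0) = -0.0005946
∂h/∂y = (223.06 − 223.10) / (115 − 0) = -0.0003478
|∇h| = √(-0.0005946² + -0.0003478²) = 0.0006888
Seepage velocity v = K·i/n = 21.0 × 0.0006888 / 0.31 = 0.04666 m/day = 17.04 m/yr.

17 m/yr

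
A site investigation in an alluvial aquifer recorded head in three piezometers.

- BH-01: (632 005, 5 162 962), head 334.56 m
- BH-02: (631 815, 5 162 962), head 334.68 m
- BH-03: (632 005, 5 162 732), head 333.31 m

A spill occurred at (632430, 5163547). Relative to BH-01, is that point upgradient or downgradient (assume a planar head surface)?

upgradient

∂h/∂x = (334.68 − 334.56) / (631815 − 632005) = -0.0006316
∂h/∂y = (333.31 − 334.56) / (5162732 − 5162962) = +0.005435
Head at (632430, 5163547) = 334.56 + (-0.0006316)·(425) + (+0.005435)·(585) = 337.47 m.
That is higher than the 334.56 m at BH-01, so the point is upgradient.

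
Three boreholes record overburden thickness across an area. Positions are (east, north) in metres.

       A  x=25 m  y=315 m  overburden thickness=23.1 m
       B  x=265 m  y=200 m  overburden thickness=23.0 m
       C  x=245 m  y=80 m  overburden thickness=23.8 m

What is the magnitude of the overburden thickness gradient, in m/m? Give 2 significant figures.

With d = a·x + b·y + c and A as origin, the differences give:
  240·a + (-115)·b = -0.1
  220·a + (-235)·b = +0.7
Eliminate b (×(-235) and ×(-115), subtract): -31100·a = 104.00 → a = ∂d/∂x = -0.003344
Back-substitute: b = ∂d/∂y = -0.006109.
|∇f| = √(-0.003344² + -0.006109²) = 0.006964 m/m

0.0070 m/m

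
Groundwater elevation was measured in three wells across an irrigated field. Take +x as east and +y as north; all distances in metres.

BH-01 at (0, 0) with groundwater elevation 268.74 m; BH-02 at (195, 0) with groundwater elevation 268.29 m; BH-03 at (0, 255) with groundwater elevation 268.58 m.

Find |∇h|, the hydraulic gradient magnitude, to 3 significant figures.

0.00239

∂h/∂x = (268.29 − 268.74) / (195 − 0) = -0.002308
∂h/∂y = (268.58 − 268.74) / (255 − 0) = -0.0006275
|∇h| = √(-0.002308² + -0.0006275²) = 0.002392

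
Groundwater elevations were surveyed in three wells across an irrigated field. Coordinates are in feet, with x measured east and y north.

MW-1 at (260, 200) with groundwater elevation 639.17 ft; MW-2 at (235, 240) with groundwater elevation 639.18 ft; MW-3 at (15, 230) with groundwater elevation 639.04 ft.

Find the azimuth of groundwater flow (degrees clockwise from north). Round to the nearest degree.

224°

Taking MW-1 as reference: MW-2−MW-1 = (-25, 40, +0.01); MW-3−MW-1 = (-245, 30, -0.13).
Determinant of the coordinate differences = (-25)·30 − (-245)·40 = 9050.
∂h/∂x = [(+0.01)·30 − (-0.13)·40] / 9050 = +0.0006077
∂h/∂y = [(-25)·(-0.13) − (-245)·(+0.01)] / 9050 = +0.0006298
Flow direction (−∇h) has components (-0.0006077 E, -0.0006298 N).
Azimuth = atan2(E, N) = atan2(-0.0006077, -0.0006298) = 224.0° ≈ 224°.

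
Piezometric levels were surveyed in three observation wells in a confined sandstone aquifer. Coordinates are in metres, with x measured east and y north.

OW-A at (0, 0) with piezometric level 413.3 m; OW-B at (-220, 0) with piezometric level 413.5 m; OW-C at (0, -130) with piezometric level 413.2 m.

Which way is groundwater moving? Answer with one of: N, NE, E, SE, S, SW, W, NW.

∂h/∂x = (413.5 − 413.3) / (-220 − 0) = -0.0009091
∂h/∂y = (413.2 − 413.3) / (-130 − 0) = +0.0007692
Flow = −∇h = (+0.0009091 east, -0.0007692 north), which points southeast.

SE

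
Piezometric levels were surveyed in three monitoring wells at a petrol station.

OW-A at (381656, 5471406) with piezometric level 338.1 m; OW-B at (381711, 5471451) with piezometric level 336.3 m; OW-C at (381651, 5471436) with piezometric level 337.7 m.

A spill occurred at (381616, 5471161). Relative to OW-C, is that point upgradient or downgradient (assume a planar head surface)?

Differences from OW-A: to OW-B (Δx, Δy, Δh) = (55, 45, -1.8); to OW-C = (-5, 30, -0.4).
Solve a·Δx + b·Δy = Δh: det = 55·30 − (-5)·45 = 1875.
∂h/∂x = [(-1.8)·30 − (-0.4)·45] / 1875 = -0.01920
∂h/∂y = [55·(-0.4) − (-5)·(-1.8)] / 1875 = -0.01653
Head at (381616, 5471161) = 338.1 + (-0.01920)·(-40) + (-0.01653)·(-245) = 342.92 m.
That is higher than the 337.7 m at OW-C, so the point is upgradient.

upgradient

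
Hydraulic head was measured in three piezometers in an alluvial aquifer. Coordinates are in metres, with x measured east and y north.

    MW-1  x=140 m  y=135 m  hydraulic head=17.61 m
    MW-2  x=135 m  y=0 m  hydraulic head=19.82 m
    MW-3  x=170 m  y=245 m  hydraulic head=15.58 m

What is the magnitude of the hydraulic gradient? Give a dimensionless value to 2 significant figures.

0.018

With h = a·x + b·y + c and MW-1 as origin, the differences give:
  (-5)·a + (-135)·b = +2.21
  30·a + 110·b = -2.03
Eliminate b (×110 and ×(-135), subtract): 3500·a = -30.950 → a = ∂h/∂x = -0.008843
Back-substitute: b = ∂h/∂y = -0.01604.
|∇h| = √(-0.008843² + -0.01604²) = 0.01832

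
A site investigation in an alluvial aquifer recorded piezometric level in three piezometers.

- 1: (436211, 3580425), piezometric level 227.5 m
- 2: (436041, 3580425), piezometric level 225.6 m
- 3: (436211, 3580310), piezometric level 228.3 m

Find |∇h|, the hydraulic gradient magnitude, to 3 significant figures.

0.0132

∂h/∂x = (225.6 − 227.5) / (436041 − 436211) = +0.01118
∂h/∂y = (228.3 − 227.5) / (3580310 − 3580425) = -0.006957
|∇h| = √(0.01118² + -0.006957²) = 0.01317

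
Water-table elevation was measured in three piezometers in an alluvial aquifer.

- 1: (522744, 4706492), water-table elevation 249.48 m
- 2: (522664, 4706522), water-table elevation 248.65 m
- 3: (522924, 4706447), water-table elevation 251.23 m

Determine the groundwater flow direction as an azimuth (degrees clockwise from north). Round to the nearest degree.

302°

With h = a·x + b·y + c and 1 as origin, the differences give:
  (-80)·a + 30·b = -0.83
  180·a + (-45)·b = +1.75
Eliminate b (×(-45) and ×30, subtract): -1800·a = -15.150 → a = ∂h/∂x = +0.008417
Back-substitute: b = ∂h/∂y = -0.005222.
Flow direction (−∇h) has components (-0.008417 E, +0.005222 N).
Azimuth = atan2(E, N) = atan2(-0.008417, +0.005222) = 301.8° ≈ 302°.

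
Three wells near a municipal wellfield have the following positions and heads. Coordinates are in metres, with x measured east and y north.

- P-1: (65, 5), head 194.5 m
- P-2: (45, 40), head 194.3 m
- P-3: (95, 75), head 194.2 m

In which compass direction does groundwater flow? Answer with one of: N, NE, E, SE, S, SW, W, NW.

Differences from P-1: to P-2 (Δx, Δy, Δh) = (-20, 35, -0.2); to P-3 = (30, 70, -0.3).
Solve a·Δx + b·Δy = Δh: det = (-20)·70 − 30·35 = -2450.
∂h/∂x = [(-0.2)·70 − (-0.3)·35] / -2450 = +0.001429
∂h/∂y = [(-20)·(-0.3) − 30·(-0.2)] / -2450 = -0.004898
Flow = −∇h = (-0.001429 east, +0.004898 north), which points north.

N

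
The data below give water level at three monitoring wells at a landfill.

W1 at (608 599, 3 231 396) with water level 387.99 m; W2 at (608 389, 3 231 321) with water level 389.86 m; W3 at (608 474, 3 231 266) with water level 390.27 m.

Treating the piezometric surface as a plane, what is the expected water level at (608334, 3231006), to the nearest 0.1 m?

394.4 m

Taking W1 as reference: W2−W1 = (-210, -75, +1.87); W3−W1 = (-125, -130, +2.28).
Solve a·Δx + b·Δy = Δh: det = (-210)·(-130) − (-125)·(-75) = 17925.
∂h/∂x = [(+1.87)·(-130) − (+2.28)·(-75)] / 17925 = -0.004022
∂h/∂y = [(-210)·(+2.28) − (-125)·(+1.87)] / 17925 = -0.01367
h(608334, 3231006) = 387.99 + (-0.004022)·(-265) + (-0.01367)·(-390) = 387.99 +1.066 +5.332 = 394.388 m.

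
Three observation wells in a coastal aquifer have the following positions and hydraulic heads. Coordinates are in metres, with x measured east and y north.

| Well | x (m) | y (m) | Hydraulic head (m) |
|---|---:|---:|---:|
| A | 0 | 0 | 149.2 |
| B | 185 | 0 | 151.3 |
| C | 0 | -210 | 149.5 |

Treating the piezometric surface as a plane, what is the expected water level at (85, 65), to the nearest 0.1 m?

∂h/∂x = (151.3 − 149.2) / (185 − 0) = +0.01135
∂h/∂y = (149.5 − 149.2) / (-210 − 0) = -0.001429
h(85, 65) = 149.2 + (+0.01135)·(85) + (-0.001429)·(65) = 149.2 +0.965 -0.093 = 150.072 m.

150.1 m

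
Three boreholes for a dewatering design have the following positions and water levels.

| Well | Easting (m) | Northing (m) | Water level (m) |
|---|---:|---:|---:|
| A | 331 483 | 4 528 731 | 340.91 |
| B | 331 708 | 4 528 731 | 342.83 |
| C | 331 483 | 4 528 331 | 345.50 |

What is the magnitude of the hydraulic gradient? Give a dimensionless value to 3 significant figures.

0.0143

∂h/∂x = (342.83 − 340.91) / (331708 − 331483) = +0.008533
∂h/∂y = (345.50 − 340.91) / (4528331 − 4528731) = -0.01147
|∇h| = √(0.008533² + -0.01147²) = 0.0143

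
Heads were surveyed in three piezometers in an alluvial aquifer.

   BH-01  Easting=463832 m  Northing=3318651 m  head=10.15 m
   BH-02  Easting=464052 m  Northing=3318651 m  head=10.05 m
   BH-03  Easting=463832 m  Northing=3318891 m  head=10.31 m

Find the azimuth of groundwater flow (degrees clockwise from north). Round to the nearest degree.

146°

∂h/∂x = (10.05 − 10.15) / (464052 − 463832) = -0.0004545
∂h/∂y = (10.31 − 10.15) / (3318891 − 3318651) = +0.0006667
Flow direction (−∇h) has components (+0.0004545 E, -0.0006667 N).
Azimuth = atan2(E, N) = atan2(+0.0004545, -0.0006667) = 145.7° ≈ 146°.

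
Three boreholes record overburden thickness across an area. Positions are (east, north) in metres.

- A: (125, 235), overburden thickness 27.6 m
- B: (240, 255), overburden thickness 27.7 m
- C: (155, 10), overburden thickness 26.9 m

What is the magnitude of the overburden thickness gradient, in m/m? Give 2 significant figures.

Three-point gradient (reference A): Δ to B = (115, 20, +0.1), Δ to C = (30, -225, -0.7).
∂d/∂x = +0.0003211, ∂d/∂y = +0.003154 (det = -26475).
|∇f| = √(0.0003211² + 0.003154²) = 0.00317 m/m

0.0032 m/m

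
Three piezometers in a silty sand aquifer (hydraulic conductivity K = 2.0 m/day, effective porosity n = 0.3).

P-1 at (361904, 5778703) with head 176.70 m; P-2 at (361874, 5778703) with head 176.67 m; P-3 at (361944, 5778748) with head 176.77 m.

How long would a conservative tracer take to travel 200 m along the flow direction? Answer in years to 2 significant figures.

68 years

Differences from P-1: to P-2 (Δx, Δy, Δh) = (-30, 0, -0.03); to P-3 = (40, 45, +0.07).
Solve a·Δx + b·Δy = Δh: det = (-30)·45 − 40·0 = -1350.
∂h/∂x = [(-0.03)·45 − (+0.07)·0] / -1350 = +0.001000
∂h/∂y = [(-30)·(+0.07) − 40·(-0.03)] / -1350 = +0.0006667
|∇h| = √(0.001000² + 0.0006667²) = 0.001202
Seepage velocity v = K·i/n = 2.0 × 0.001202 / 0.3 = 0.008013 m/day.
t = 200 / 0.008013 = 2.496e+04 days = 68.3 years.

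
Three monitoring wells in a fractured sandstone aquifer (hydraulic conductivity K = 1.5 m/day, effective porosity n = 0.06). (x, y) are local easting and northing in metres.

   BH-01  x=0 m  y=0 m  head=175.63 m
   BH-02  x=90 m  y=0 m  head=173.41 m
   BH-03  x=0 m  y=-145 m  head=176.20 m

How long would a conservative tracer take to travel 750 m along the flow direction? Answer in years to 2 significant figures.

3.3 years

∂h/∂x = (173.41 − 175.63) / (90 − 0) = -0.02467
∂h/∂y = (176.20 − 175.63) / (-145 − 0) = -0.003931
|∇h| = √(-0.02467² + -0.003931²) = 0.02498
Seepage velocity v = K·i/n = 1.5 × 0.02498 / 0.06 = 0.6245 m/day.
t = 750 / 0.6245 = 1201 days = 3.29 years.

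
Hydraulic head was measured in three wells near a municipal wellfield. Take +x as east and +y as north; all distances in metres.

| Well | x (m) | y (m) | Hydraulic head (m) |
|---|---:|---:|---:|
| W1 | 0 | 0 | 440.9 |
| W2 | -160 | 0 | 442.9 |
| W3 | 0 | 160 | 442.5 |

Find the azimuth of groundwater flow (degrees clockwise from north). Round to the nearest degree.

∂h/∂x = (442.9 − 440.9) / (-160 − 0) = -0.01250
∂h/∂y = (442.5 − 440.9) / (160 − 0) = +0.01000
Flow direction (−∇h) has components (+0.01250 E, -0.01000 N).
Azimuth = atan2(E, N) = atan2(+0.01250, -0.01000) = 128.7° ≈ 129°.

129°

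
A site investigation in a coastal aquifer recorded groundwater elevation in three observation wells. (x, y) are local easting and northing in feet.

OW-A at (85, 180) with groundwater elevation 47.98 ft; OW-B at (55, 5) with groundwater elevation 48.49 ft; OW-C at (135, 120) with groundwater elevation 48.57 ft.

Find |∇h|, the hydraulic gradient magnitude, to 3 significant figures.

Taking OW-A as reference: OW-B−OW-A = (-30, -175, +0.51); OW-C−OW-A = (50, -60, +0.59).
Solve a·Δx + b·Δy = Δh: det = (-30)·(-60) − 50·(-175) = 10550.
∂h/∂x = [(+0.51)·(-60) − (+0.59)·(-175)] / 10550 = +0.006886
∂h/∂y = [(-30)·(+0.59) − 50·(+0.51)] / 10550 = -0.004095
|∇h| = √(0.006886² + -0.004095²) = 0.008012

0.00801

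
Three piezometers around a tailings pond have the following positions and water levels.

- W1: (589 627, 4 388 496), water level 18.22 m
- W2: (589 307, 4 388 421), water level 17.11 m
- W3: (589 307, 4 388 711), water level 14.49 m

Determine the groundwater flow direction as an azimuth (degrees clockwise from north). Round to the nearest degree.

328°

With h = a·x + b·y + c and W1 as origin, the differences give:
  (-320)·a + (-75)·b = -1.11
  (-320)·a + 215·b = -3.73
Eliminate b (×215 and ×(-75), subtract): -92800·a = -518.400 → a = ∂h/∂x = +0.005586
Back-substitute: b = ∂h/∂y = -0.009034.
Flow direction (−∇h) has components (-0.005586 E, +0.009034 N).
Azimuth = atan2(E, N) = atan2(-0.005586, +0.009034) = 328.3° ≈ 328°.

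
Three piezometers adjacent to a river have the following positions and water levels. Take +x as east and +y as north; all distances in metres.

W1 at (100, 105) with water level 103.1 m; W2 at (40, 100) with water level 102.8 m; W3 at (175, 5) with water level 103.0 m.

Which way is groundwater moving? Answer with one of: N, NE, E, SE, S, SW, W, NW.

SW

Differences from W1: to W2 (Δx, Δy, Δh) = (-60, -5, -0.3); to W3 = (75, -100, -0.1).
Solve a·Δx + b·Δy = Δh: det = (-60)·(-100) − 75·(-5) = 6375.
∂h/∂x = [(-0.3)·(-100) − (-0.1)·(-5)] / 6375 = +0.004627
∂h/∂y = [(-60)·(-0.1) − 75·(-0.3)] / 6375 = +0.004471
Flow = −∇h = (-0.004627 east, -0.004471 north), which points southwest.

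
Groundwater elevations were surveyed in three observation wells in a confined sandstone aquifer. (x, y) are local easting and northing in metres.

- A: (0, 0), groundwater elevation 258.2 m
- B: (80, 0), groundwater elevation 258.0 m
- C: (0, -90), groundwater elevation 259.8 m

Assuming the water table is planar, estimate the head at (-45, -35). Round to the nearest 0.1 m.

∂h/∂x = (258.0 − 258.2) / (80 − 0) = -0.002500
∂h/∂y = (259.8 − 258.2) / (-90 − 0) = -0.01778
h(-45, -35) = 258.2 + (-0.002500)·(-45) + (-0.01778)·(-35) = 258.2 +0.112 +0.622 = 258.935 m.

258.9 m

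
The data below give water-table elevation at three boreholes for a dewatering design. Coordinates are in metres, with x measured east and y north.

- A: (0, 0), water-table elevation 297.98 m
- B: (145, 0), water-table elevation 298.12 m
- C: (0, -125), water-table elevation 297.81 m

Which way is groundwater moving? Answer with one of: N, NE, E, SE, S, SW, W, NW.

SW

∂h/∂x = (298.12 − 297.98) / (145 − 0) = +0.0009655
∂h/∂y = (297.81 − 297.98) / (-125 − 0) = +0.001360
Flow = −∇h = (-0.0009655 east, -0.001360 north), which points southwest.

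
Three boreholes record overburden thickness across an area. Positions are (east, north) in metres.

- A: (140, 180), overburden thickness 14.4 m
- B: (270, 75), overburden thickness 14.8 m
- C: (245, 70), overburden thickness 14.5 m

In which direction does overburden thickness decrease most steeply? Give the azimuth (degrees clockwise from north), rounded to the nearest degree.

Taking A as reference: B−A = (130, -105, +0.4); C−A = (105, -110, +0.1).
Solve a·Δx + b·Δy = Δd: det = 130·(-110) − 105·(-105) = -3275.
∂d/∂x = [(+0.4)·(-110) − (+0.1)·(-105)] / -3275 = +0.01023
∂d/∂y = [130·(+0.1) − 105·(+0.4)] / -3275 = +0.008855
Steepest decrease is along −∇f: components (-0.01023 E, -0.008855 N).
Azimuth = atan2(-0.01023, -0.008855) = 229.1° ≈ 229°.

229°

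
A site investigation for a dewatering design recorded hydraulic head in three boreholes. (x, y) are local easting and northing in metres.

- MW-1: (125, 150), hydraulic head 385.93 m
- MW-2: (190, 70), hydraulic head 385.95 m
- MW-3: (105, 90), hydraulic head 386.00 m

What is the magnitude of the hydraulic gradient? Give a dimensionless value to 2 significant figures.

0.0012

With h = a·x + b·y + c and MW-1 as origin, the differences give:
  65·a + (-80)·b = +0.02
  (-20)·a + (-60)·b = +0.07
Eliminate b (×(-60) and ×(-80), subtract): -5500·a = 4.400 → a = ∂h/∂x = -0.0008000
Back-substitute: b = ∂h/∂y = -0.0009000.
|∇h| = √(-0.0008000² + -0.0009000²) = 0.001204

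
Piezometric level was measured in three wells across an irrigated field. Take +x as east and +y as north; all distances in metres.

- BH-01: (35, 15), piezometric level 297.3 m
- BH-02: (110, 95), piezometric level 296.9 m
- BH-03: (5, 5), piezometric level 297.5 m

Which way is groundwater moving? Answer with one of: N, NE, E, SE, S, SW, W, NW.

With h = a·x + b·y + c and BH-01 as origin, the differences give:
  75·a + 80·b = -0.4
  (-30)·a + (-10)·b = +0.2
Eliminate b (×(-10) and ×80, subtract): 1650·a = -12.00 → a = ∂h/∂x = -0.007273
Back-substitute: b = ∂h/∂y = +0.001818.
Flow = −∇h = (+0.007273 east, -0.001818 north), which points east.

E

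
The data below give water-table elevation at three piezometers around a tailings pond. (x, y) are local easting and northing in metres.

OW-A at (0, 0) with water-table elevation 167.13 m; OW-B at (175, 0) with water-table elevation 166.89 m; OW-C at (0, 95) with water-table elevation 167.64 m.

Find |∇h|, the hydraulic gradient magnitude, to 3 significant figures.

∂h/∂x = (166.89 − 167.13) / (175 − 0) = -0.001371
∂h/∂y = (167.64 − 167.13) / (95 − 0) = +0.005368
|∇h| = √(-0.001371² + 0.005368²) = 0.00554

0.00554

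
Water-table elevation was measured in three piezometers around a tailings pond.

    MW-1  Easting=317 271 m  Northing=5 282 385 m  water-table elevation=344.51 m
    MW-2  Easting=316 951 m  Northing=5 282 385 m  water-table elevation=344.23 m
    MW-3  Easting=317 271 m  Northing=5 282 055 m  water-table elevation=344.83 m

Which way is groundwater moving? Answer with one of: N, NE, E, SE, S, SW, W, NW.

NW

∂h/∂x = (344.23 − 344.51) / (316951 − 317271) = +0.0008750
∂h/∂y = (344.83 − 344.51) / (5282055 − 5282385) = -0.0009697
Flow = −∇h = (-0.0008750 east, +0.0009697 north), which points northwest.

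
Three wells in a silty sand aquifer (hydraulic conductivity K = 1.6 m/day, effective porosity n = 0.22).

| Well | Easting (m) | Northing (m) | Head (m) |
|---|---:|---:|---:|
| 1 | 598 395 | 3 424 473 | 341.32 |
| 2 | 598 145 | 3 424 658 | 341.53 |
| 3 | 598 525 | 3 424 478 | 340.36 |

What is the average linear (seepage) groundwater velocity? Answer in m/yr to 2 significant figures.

29 m/yr

Taking 1 as reference: 2−1 = (-250, 185, +0.21); 3−1 = (130, 5, -0.96).
Determinant of the coordinate differences = (-250)·5 − 130·185 = -25300.
∂h/∂x = [(+0.21)·5 − (-0.96)·185] / -25300 = -0.007061
∂h/∂y = [(-250)·(-0.96) − 130·(+0.21)] / -25300 = -0.008407
|∇h| = √(-0.007061² + -0.008407²) = 0.01098
Seepage velocity v = K·i/n = 1.6 × 0.01098 / 0.22 = 0.07985 m/day = 29.17 m/yr.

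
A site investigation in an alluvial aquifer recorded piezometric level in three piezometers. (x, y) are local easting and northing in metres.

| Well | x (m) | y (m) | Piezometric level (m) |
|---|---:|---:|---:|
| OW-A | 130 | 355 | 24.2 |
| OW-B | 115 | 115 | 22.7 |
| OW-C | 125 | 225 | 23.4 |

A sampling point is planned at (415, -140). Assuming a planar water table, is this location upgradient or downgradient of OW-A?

Taking OW-A as reference: OW-B−OW-A = (-15, -240, -1.5); OW-C−OW-A = (-5, -130, -0.8).
Determinant of the coordinate differences = (-15)·(-130) − (-5)·(-240) = 750.
∂h/∂x = [(-1.5)·(-130) − (-0.8)·(-240)] / 750 = +0.004000
∂h/∂y = [(-15)·(-0.8) − (-5)·(-1.5)] / 750 = +0.006000
Head at (415, -140) = 24.2 + (+0.004000)·(285) + (+0.006000)·(-495) = 22.37 m.
That is lower than the 24.2 m at OW-A, so the point is downgradient.

downgradient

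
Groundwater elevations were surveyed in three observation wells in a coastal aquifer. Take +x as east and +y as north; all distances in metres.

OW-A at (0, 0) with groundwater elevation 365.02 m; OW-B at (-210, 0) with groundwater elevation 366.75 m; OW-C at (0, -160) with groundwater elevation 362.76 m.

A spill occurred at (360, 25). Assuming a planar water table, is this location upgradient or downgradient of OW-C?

downgradient

∂h/∂x = (366.75 − 365.02) / (-210 − 0) = -0.008238
∂h/∂y = (362.76 − 365.02) / (-160 − 0) = +0.01412
Head at (360, 25) = 365.02 + (-0.008238)·(360) + (+0.01412)·(25) = 362.41 m.
That is lower than the 362.76 m at OW-C, so the point is downgradient.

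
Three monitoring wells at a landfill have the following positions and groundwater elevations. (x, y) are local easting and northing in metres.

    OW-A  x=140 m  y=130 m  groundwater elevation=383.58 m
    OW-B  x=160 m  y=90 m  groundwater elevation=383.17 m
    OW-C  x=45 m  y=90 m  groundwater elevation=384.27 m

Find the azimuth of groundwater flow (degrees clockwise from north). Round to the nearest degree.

Taking OW-A as reference: OW-B−OW-A = (20, -40, -0.41); OW-C−OW-A = (-95, -40, +0.69).
Solve a·Δx + b·Δy = Δh: det = 20·(-40) − (-95)·(-40) = -4600.
∂h/∂x = [(-0.41)·(-40) − (+0.69)·(-40)] / -4600 = -0.009565
∂h/∂y = [20·(+0.69) − (-95)·(-0.41)] / -4600 = +0.005467
Flow direction (−∇h) has components (+0.009565 E, -0.005467 N).
Azimuth = atan2(E, N) = atan2(+0.009565, -0.005467) = 119.8° ≈ 120°.

120°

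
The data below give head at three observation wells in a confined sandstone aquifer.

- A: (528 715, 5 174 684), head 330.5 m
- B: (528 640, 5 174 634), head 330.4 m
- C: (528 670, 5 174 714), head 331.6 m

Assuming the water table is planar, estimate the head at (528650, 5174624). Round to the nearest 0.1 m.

Differences from A: to B (Δx, Δy, Δh) = (-75, -50, -0.1); to C = (-45, 30, +1.1).
Determinant of the coordinate differences = (-75)·30 − (-45)·(-50) = -4500.
∂h/∂x = [(-0.1)·30 − (+1.1)·(-50)] / -4500 = -0.01156
∂h/∂y = [(-75)·(+1.1) − (-45)·(-0.1)] / -4500 = +0.01933
h(528650, 5174624) = 330.5 + (-0.01156)·(-65) + (+0.01933)·(-60) = 330.5 +0.751 -1.160 = 330.091 m.

330.1 m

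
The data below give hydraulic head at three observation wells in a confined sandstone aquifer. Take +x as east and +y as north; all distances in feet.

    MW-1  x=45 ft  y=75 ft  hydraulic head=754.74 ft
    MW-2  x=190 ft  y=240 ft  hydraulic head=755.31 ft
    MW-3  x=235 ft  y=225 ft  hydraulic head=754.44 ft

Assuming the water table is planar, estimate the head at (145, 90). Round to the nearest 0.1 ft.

753.6 ft

With h = a·x + b·y + c and MW-1 as origin, the differences give:
  145·a + 165·b = +0.57
  190·a + 150·b = -0.30
Eliminate b (×150 and ×165, subtract): -9600·a = 135.000 → a = ∂h/∂x = -0.01406
Back-substitute: b = ∂h/∂y = +0.01581.
h(145, 90) = 754.74 + (-0.01406)·(100) + (+0.01581)·(15) = 754.74 -1.406 +0.237 = 753.571 ft.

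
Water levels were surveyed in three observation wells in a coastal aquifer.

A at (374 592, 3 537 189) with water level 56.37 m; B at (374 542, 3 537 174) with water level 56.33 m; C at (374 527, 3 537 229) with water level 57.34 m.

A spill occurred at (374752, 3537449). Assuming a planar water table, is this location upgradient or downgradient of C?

upgradient

Three-point gradient (reference A): Δ to B = (-50, -15, -0.04), Δ to C = (-65, 40, +0.97).
∂h/∂x = -0.004353, ∂h/∂y = +0.01718 (det = -2975).
Head at (374752, 3537449) = 56.37 + (-0.004353)·(160) + (+0.01718)·(260) = 60.14 m.
That is higher than the 57.34 m at C, so the point is upgradient.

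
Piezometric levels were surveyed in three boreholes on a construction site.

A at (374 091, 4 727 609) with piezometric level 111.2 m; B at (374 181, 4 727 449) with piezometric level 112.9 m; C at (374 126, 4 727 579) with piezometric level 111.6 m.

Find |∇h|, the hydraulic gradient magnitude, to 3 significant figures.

0.00926

With h = a·x + b·y + c and A as origin, the differences give:
  90·a + (-160)·b = +1.7
  35·a + (-30)·b = +0.4
Eliminate b (×(-30) and ×(-160), subtract): 2900·a = 13.00 → a = ∂h/∂x = +0.004483
Back-substitute: b = ∂h/∂y = -0.008103.
|∇h| = √(0.004483² + -0.008103²) = 0.00926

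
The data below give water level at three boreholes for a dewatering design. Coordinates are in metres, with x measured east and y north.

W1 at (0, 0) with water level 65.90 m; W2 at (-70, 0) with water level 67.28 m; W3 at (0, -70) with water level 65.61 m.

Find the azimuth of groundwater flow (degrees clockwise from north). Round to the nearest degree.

102°

∂h/∂x = (67.28 − 65.90) / (-70 − 0) = -0.01971
∂h/∂y = (65.61 − 65.90) / (-70 − 0) = +0.004143
Flow direction (−∇h) has components (+0.01971 E, -0.004143 N).
Azimuth = atan2(E, N) = atan2(+0.01971, -0.004143) = 101.9° ≈ 102°.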